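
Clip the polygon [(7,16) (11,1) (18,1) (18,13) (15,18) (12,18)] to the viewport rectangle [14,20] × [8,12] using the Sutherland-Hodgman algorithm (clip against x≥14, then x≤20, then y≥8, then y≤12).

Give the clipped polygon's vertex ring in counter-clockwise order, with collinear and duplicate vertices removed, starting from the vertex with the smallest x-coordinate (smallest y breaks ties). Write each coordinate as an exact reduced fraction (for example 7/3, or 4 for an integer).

1. After x ≥ 14: [(14,1) (18,1) (18,13) (15,18) (14,18)]
2. After x ≤ 20: [(14,1) (18,1) (18,13) (15,18) (14,18)]
3. After y ≥ 8: [(14,8) (18,8) (18,13) (15,18) (14,18)]
4. After y ≤ 12: [(14,12) (14,8) (18,8) (18,12)]
5. Canonical ring: [(14,8) (18,8) (18,12) (14,12)]

Clipped polygon: [(14,8) (18,8) (18,12) (14,12)]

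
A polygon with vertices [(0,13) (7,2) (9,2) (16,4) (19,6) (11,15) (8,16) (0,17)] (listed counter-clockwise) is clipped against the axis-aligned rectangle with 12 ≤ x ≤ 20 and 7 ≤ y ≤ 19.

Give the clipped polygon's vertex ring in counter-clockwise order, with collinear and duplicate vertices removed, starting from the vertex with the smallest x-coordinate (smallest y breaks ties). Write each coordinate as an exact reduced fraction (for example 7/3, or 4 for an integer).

Clipped polygon: [(12,7) (163/9,7) (12,111/8)]

1. After x ≥ 12: [(12,20/7) (16,4) (19,6) (12,111/8)]
2. After x ≤ 20: [(12,20/7) (16,4) (19,6) (12,111/8)]
3. After y ≥ 7: [(12,7) (163/9,7) (12,111/8)]
4. After y ≤ 19: [(12,7) (163/9,7) (12,111/8)]
5. Canonical ring: [(12,7) (163/9,7) (12,111/8)]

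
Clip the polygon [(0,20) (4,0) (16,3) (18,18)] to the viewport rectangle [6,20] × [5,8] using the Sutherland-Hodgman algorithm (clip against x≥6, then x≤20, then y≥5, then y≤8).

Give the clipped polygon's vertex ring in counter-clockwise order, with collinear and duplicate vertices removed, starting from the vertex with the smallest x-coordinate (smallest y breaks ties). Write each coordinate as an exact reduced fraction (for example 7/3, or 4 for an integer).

Clipped polygon: [(6,5) (244/15,5) (50/3,8) (6,8)]

1. After x ≥ 6: [(6,58/3) (6,1/2) (16,3) (18,18)]
2. After x ≤ 20: [(6,58/3) (6,1/2) (16,3) (18,18)]
3. After y ≥ 5: [(6,58/3) (6,5) (244/15,5) (18,18)]
4. After y ≤ 8: [(6,8) (6,5) (244/15,5) (50/3,8)]
5. Canonical ring: [(6,5) (244/15,5) (50/3,8) (6,8)]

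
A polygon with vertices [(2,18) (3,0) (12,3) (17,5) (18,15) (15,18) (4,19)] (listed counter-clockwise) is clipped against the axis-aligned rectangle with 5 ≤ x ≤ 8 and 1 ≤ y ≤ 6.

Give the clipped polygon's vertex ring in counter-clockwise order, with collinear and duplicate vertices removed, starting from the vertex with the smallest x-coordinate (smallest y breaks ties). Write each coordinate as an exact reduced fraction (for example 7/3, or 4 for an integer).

Clipped polygon: [(5,1) (6,1) (8,5/3) (8,6) (5,6)]

1. After x ≥ 5: [(5,2/3) (12,3) (17,5) (18,15) (15,18) (5,208/11)]
2. After x ≤ 8: [(5,2/3) (8,5/3) (8,205/11) (5,208/11)]
3. After y ≥ 1: [(5,1) (6,1) (8,5/3) (8,205/11) (5,208/11)]
4. After y ≤ 6: [(5,6) (5,1) (6,1) (8,5/3) (8,6)]
5. Canonical ring: [(5,1) (6,1) (8,5/3) (8,6) (5,6)]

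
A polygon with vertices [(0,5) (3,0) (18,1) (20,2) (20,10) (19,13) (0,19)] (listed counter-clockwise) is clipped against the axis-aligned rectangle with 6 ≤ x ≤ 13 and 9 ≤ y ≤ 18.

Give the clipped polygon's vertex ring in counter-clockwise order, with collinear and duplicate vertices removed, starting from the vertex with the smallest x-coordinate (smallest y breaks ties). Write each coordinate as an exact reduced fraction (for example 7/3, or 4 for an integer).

Clipped polygon: [(6,9) (13,9) (13,283/19) (6,325/19)]

1. After x ≥ 6: [(6,1/5) (18,1) (20,2) (20,10) (19,13) (6,325/19)]
2. After x ≤ 13: [(6,1/5) (13,2/3) (13,283/19) (6,325/19)]
3. After y ≥ 9: [(6,9) (13,9) (13,283/19) (6,325/19)]
4. After y ≤ 18: [(6,9) (13,9) (13,283/19) (6,325/19)]
5. Canonical ring: [(6,9) (13,9) (13,283/19) (6,325/19)]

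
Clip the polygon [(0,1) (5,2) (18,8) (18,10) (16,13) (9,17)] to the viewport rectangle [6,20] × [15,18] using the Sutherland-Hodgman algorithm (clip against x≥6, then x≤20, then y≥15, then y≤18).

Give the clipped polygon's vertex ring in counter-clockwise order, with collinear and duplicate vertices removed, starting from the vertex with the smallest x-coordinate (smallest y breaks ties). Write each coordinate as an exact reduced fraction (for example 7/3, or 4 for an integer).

1. After x ≥ 6: [(6,35/3) (6,32/13) (18,8) (18,10) (16,13) (9,17)]
2. After x ≤ 20: [(6,35/3) (6,32/13) (18,8) (18,10) (16,13) (9,17)]
3. After y ≥ 15: [(63/8,15) (25/2,15) (9,17)]
4. After y ≤ 18: [(63/8,15) (25/2,15) (9,17)]
5. Canonical ring: [(63/8,15) (25/2,15) (9,17)]

Clipped polygon: [(63/8,15) (25/2,15) (9,17)]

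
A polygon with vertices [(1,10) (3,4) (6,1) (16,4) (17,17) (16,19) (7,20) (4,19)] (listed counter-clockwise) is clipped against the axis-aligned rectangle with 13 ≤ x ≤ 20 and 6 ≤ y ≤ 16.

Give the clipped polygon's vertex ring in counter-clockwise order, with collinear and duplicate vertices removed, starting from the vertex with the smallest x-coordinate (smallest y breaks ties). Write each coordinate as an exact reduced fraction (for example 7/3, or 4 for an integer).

1. After x ≥ 13: [(13,31/10) (16,4) (17,17) (16,19) (13,58/3)]
2. After x ≤ 20: [(13,31/10) (16,4) (17,17) (16,19) (13,58/3)]
3. After y ≥ 6: [(13,6) (210/13,6) (17,17) (16,19) (13,58/3)]
4. After y ≤ 16: [(13,16) (13,6) (210/13,6) (220/13,16)]
5. Canonical ring: [(13,6) (210/13,6) (220/13,16) (13,16)]

Clipped polygon: [(13,6) (210/13,6) (220/13,16) (13,16)]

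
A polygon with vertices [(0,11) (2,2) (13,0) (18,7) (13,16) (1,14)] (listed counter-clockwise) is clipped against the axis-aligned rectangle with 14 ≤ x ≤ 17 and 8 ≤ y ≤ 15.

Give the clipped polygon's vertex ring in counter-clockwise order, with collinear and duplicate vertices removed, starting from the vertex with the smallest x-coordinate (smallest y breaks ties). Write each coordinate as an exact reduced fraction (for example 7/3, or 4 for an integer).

Clipped polygon: [(14,8) (17,8) (17,44/5) (14,71/5)]

1. After x ≥ 14: [(14,7/5) (18,7) (14,71/5)]
2. After x ≤ 17: [(14,7/5) (17,28/5) (17,44/5) (14,71/5)]
3. After y ≥ 8: [(14,8) (17,8) (17,44/5) (14,71/5)]
4. After y ≤ 15: [(14,8) (17,8) (17,44/5) (14,71/5)]
5. Canonical ring: [(14,8) (17,8) (17,44/5) (14,71/5)]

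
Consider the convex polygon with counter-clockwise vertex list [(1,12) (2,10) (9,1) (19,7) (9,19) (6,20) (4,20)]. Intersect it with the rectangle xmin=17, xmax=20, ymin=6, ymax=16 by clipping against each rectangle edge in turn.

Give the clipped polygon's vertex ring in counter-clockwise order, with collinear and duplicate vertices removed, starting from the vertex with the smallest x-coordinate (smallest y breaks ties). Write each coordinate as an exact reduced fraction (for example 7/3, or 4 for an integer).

1. After x ≥ 17: [(17,29/5) (19,7) (17,47/5)]
2. After x ≤ 20: [(17,29/5) (19,7) (17,47/5)]
3. After y ≥ 6: [(17,6) (52/3,6) (19,7) (17,47/5)]
4. After y ≤ 16: [(17,6) (52/3,6) (19,7) (17,47/5)]
5. Canonical ring: [(17,6) (52/3,6) (19,7) (17,47/5)]

Clipped polygon: [(17,6) (52/3,6) (19,7) (17,47/5)]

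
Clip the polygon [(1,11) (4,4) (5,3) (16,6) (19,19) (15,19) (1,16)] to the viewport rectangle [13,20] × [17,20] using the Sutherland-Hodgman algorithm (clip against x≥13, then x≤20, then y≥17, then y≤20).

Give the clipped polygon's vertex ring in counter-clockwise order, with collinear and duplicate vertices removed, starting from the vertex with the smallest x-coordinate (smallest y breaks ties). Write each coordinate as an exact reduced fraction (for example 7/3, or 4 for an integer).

1. After x ≥ 13: [(13,57/11) (16,6) (19,19) (15,19) (13,130/7)]
2. After x ≤ 20: [(13,57/11) (16,6) (19,19) (15,19) (13,130/7)]
3. After y ≥ 17: [(13,17) (241/13,17) (19,19) (15,19) (13,130/7)]
4. After y ≤ 20: [(13,17) (241/13,17) (19,19) (15,19) (13,130/7)]
5. Canonical ring: [(13,17) (241/13,17) (19,19) (15,19) (13,130/7)]

Clipped polygon: [(13,17) (241/13,17) (19,19) (15,19) (13,130/7)]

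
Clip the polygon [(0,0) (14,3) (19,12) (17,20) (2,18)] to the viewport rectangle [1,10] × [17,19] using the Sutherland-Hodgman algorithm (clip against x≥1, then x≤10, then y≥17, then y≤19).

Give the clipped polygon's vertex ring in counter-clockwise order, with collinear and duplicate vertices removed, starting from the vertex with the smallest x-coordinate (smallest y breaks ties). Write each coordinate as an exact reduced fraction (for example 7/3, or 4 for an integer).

Clipped polygon: [(17/9,17) (10,17) (10,19) (19/2,19) (2,18)]

1. After x ≥ 1: [(1,9) (1,3/14) (14,3) (19,12) (17,20) (2,18)]
2. After x ≤ 10: [(1,9) (1,3/14) (10,15/7) (10,286/15) (2,18)]
3. After y ≥ 17: [(17/9,17) (10,17) (10,286/15) (2,18)]
4. After y ≤ 19: [(17/9,17) (10,17) (10,19) (19/2,19) (2,18)]
5. Canonical ring: [(17/9,17) (10,17) (10,19) (19/2,19) (2,18)]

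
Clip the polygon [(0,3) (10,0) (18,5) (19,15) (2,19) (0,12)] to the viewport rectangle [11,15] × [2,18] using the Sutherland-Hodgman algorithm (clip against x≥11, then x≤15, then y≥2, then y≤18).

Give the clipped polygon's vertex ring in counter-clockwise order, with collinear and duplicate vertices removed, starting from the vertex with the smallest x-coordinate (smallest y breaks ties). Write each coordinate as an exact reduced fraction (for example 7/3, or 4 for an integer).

1. After x ≥ 11: [(11,5/8) (18,5) (19,15) (11,287/17)]
2. After x ≤ 15: [(11,5/8) (15,25/8) (15,271/17) (11,287/17)]
3. After y ≥ 2: [(11,2) (66/5,2) (15,25/8) (15,271/17) (11,287/17)]
4. After y ≤ 18: [(11,2) (66/5,2) (15,25/8) (15,271/17) (11,287/17)]
5. Canonical ring: [(11,2) (66/5,2) (15,25/8) (15,271/17) (11,287/17)]

Clipped polygon: [(11,2) (66/5,2) (15,25/8) (15,271/17) (11,287/17)]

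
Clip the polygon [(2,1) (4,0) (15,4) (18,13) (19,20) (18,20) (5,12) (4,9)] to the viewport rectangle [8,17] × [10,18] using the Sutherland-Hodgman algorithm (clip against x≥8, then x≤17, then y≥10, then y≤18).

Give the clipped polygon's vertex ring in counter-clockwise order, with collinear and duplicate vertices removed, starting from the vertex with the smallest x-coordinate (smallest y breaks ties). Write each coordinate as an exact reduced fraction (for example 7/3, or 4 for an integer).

1. After x ≥ 8: [(8,16/11) (15,4) (18,13) (19,20) (18,20) (8,180/13)]
2. After x ≤ 17: [(8,16/11) (15,4) (17,10) (17,252/13) (8,180/13)]
3. After y ≥ 10: [(8,10) (17,10) (17,10) (17,252/13) (8,180/13)]
4. After y ≤ 18: [(8,10) (17,10) (17,10) (17,18) (59/4,18) (8,180/13)]
5. Canonical ring: [(8,10) (17,10) (17,18) (59/4,18) (8,180/13)]

Clipped polygon: [(8,10) (17,10) (17,18) (59/4,18) (8,180/13)]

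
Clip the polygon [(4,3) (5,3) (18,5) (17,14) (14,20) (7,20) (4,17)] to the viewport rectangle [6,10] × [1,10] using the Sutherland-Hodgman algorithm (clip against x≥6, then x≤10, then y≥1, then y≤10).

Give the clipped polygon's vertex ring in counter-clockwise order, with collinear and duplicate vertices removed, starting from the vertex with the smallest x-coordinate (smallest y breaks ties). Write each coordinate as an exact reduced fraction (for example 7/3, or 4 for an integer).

Clipped polygon: [(6,41/13) (10,49/13) (10,10) (6,10)]

1. After x ≥ 6: [(6,41/13) (18,5) (17,14) (14,20) (7,20) (6,19)]
2. After x ≤ 10: [(6,41/13) (10,49/13) (10,20) (7,20) (6,19)]
3. After y ≥ 1: [(6,41/13) (10,49/13) (10,20) (7,20) (6,19)]
4. After y ≤ 10: [(6,10) (6,41/13) (10,49/13) (10,10)]
5. Canonical ring: [(6,41/13) (10,49/13) (10,10) (6,10)]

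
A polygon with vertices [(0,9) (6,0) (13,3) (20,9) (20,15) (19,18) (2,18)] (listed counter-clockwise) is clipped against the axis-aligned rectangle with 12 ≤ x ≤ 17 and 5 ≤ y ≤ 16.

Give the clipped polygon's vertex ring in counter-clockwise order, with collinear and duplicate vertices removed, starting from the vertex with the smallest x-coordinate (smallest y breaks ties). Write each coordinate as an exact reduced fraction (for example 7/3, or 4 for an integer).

1. After x ≥ 12: [(12,18/7) (13,3) (20,9) (20,15) (19,18) (12,18)]
2. After x ≤ 17: [(12,18/7) (13,3) (17,45/7) (17,18) (12,18)]
3. After y ≥ 5: [(12,5) (46/3,5) (17,45/7) (17,18) (12,18)]
4. After y ≤ 16: [(12,16) (12,5) (46/3,5) (17,45/7) (17,16)]
5. Canonical ring: [(12,5) (46/3,5) (17,45/7) (17,16) (12,16)]

Clipped polygon: [(12,5) (46/3,5) (17,45/7) (17,16) (12,16)]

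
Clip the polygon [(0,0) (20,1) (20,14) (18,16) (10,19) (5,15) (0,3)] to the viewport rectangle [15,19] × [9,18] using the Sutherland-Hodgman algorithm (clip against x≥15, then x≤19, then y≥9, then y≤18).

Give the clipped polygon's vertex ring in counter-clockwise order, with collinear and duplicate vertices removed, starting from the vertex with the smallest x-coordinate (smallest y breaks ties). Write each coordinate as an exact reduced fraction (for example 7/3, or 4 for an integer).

Clipped polygon: [(15,9) (19,9) (19,15) (18,16) (15,137/8)]

1. After x ≥ 15: [(15,3/4) (20,1) (20,14) (18,16) (15,137/8)]
2. After x ≤ 19: [(15,3/4) (19,19/20) (19,15) (18,16) (15,137/8)]
3. After y ≥ 9: [(15,9) (19,9) (19,15) (18,16) (15,137/8)]
4. After y ≤ 18: [(15,9) (19,9) (19,15) (18,16) (15,137/8)]
5. Canonical ring: [(15,9) (19,9) (19,15) (18,16) (15,137/8)]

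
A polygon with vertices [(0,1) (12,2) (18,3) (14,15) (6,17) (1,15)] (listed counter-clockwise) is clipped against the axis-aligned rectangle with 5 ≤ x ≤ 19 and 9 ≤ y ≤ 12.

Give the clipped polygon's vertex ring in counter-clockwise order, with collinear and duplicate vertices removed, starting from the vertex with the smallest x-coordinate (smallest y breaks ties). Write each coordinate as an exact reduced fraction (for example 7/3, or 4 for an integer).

Clipped polygon: [(5,9) (16,9) (15,12) (5,12)]

1. After x ≥ 5: [(5,17/12) (12,2) (18,3) (14,15) (6,17) (5,83/5)]
2. After x ≤ 19: [(5,17/12) (12,2) (18,3) (14,15) (6,17) (5,83/5)]
3. After y ≥ 9: [(5,9) (16,9) (14,15) (6,17) (5,83/5)]
4. After y ≤ 12: [(5,12) (5,9) (16,9) (15,12)]
5. Canonical ring: [(5,9) (16,9) (15,12) (5,12)]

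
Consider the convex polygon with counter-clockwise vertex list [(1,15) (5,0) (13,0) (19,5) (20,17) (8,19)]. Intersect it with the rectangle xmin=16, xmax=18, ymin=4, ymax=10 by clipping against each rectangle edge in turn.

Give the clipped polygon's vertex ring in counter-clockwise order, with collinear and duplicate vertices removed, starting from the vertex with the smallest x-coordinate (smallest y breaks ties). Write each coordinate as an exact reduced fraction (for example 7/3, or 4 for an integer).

1. After x ≥ 16: [(16,5/2) (19,5) (20,17) (16,53/3)]
2. After x ≤ 18: [(16,5/2) (18,25/6) (18,52/3) (16,53/3)]
3. After y ≥ 4: [(16,4) (89/5,4) (18,25/6) (18,52/3) (16,53/3)]
4. After y ≤ 10: [(16,10) (16,4) (89/5,4) (18,25/6) (18,10)]
5. Canonical ring: [(16,4) (89/5,4) (18,25/6) (18,10) (16,10)]

Clipped polygon: [(16,4) (89/5,4) (18,25/6) (18,10) (16,10)]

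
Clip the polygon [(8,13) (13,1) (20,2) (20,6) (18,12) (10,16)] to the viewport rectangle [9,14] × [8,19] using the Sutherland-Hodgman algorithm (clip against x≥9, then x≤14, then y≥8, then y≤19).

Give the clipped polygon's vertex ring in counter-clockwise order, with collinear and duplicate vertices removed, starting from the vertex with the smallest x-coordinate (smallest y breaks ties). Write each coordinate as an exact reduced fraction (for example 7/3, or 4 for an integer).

1. After x ≥ 9: [(9,29/2) (9,53/5) (13,1) (20,2) (20,6) (18,12) (10,16)]
2. After x ≤ 14: [(9,29/2) (9,53/5) (13,1) (14,8/7) (14,14) (10,16)]
3. After y ≥ 8: [(9,29/2) (9,53/5) (121/12,8) (14,8) (14,14) (10,16)]
4. After y ≤ 19: [(9,29/2) (9,53/5) (121/12,8) (14,8) (14,14) (10,16)]
5. Canonical ring: [(9,53/5) (121/12,8) (14,8) (14,14) (10,16) (9,29/2)]

Clipped polygon: [(9,53/5) (121/12,8) (14,8) (14,14) (10,16) (9,29/2)]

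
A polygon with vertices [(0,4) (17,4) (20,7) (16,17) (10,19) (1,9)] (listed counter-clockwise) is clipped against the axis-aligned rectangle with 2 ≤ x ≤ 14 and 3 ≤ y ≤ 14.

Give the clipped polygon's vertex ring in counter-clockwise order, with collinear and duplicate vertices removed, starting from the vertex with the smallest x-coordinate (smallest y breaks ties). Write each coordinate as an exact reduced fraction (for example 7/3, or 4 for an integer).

Clipped polygon: [(2,4) (14,4) (14,14) (11/2,14) (2,91/9)]

1. After x ≥ 2: [(2,4) (17,4) (20,7) (16,17) (10,19) (2,91/9)]
2. After x ≤ 14: [(2,4) (14,4) (14,53/3) (10,19) (2,91/9)]
3. After y ≥ 3: [(2,4) (14,4) (14,53/3) (10,19) (2,91/9)]
4. After y ≤ 14: [(2,4) (14,4) (14,14) (11/2,14) (2,91/9)]
5. Canonical ring: [(2,4) (14,4) (14,14) (11/2,14) (2,91/9)]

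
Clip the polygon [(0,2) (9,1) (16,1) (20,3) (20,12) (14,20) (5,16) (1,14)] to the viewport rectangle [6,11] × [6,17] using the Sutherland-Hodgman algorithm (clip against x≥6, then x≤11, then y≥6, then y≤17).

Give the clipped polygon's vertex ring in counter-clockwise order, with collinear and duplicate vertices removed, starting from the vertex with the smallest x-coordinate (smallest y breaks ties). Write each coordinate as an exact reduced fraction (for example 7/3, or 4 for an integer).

Clipped polygon: [(6,6) (11,6) (11,17) (29/4,17) (6,148/9)]

1. After x ≥ 6: [(6,4/3) (9,1) (16,1) (20,3) (20,12) (14,20) (6,148/9)]
2. After x ≤ 11: [(6,4/3) (9,1) (11,1) (11,56/3) (6,148/9)]
3. After y ≥ 6: [(6,6) (11,6) (11,56/3) (6,148/9)]
4. After y ≤ 17: [(6,6) (11,6) (11,17) (29/4,17) (6,148/9)]
5. Canonical ring: [(6,6) (11,6) (11,17) (29/4,17) (6,148/9)]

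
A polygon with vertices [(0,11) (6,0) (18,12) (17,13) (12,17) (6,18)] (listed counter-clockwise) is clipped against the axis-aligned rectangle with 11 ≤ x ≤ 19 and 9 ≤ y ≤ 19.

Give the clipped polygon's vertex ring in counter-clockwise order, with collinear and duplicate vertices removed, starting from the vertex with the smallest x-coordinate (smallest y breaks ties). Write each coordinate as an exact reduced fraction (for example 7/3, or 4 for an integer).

1. After x ≥ 11: [(11,5) (18,12) (17,13) (12,17) (11,103/6)]
2. After x ≤ 19: [(11,5) (18,12) (17,13) (12,17) (11,103/6)]
3. After y ≥ 9: [(11,9) (15,9) (18,12) (17,13) (12,17) (11,103/6)]
4. After y ≤ 19: [(11,9) (15,9) (18,12) (17,13) (12,17) (11,103/6)]
5. Canonical ring: [(11,9) (15,9) (18,12) (17,13) (12,17) (11,103/6)]

Clipped polygon: [(11,9) (15,9) (18,12) (17,13) (12,17) (11,103/6)]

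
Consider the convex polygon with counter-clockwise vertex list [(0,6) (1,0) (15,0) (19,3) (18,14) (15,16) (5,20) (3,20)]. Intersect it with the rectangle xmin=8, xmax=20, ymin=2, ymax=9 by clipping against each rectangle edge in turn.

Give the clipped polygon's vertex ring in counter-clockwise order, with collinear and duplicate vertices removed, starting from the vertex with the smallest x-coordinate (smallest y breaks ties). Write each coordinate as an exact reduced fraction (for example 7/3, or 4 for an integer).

Clipped polygon: [(8,2) (53/3,2) (19,3) (203/11,9) (8,9)]

1. After x ≥ 8: [(8,0) (15,0) (19,3) (18,14) (15,16) (8,94/5)]
2. After x ≤ 20: [(8,0) (15,0) (19,3) (18,14) (15,16) (8,94/5)]
3. After y ≥ 2: [(8,2) (53/3,2) (19,3) (18,14) (15,16) (8,94/5)]
4. After y ≤ 9: [(8,9) (8,2) (53/3,2) (19,3) (203/11,9)]
5. Canonical ring: [(8,2) (53/3,2) (19,3) (203/11,9) (8,9)]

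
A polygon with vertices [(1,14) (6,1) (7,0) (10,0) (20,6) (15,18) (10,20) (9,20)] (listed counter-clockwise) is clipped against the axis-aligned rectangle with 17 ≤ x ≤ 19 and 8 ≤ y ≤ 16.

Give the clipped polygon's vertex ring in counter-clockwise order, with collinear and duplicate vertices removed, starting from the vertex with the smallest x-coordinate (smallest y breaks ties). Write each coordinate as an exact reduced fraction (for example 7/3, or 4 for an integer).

Clipped polygon: [(17,8) (19,8) (19,42/5) (17,66/5)]

1. After x ≥ 17: [(17,21/5) (20,6) (17,66/5)]
2. After x ≤ 19: [(17,21/5) (19,27/5) (19,42/5) (17,66/5)]
3. After y ≥ 8: [(17,8) (19,8) (19,42/5) (17,66/5)]
4. After y ≤ 16: [(17,8) (19,8) (19,42/5) (17,66/5)]
5. Canonical ring: [(17,8) (19,8) (19,42/5) (17,66/5)]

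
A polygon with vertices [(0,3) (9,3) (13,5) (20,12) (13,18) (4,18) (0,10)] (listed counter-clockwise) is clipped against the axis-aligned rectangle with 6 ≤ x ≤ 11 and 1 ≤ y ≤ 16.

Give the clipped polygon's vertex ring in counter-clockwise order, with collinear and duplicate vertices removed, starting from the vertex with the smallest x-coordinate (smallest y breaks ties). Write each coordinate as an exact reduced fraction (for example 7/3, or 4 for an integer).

Clipped polygon: [(6,3) (9,3) (11,4) (11,16) (6,16)]

1. After x ≥ 6: [(6,3) (9,3) (13,5) (20,12) (13,18) (6,18)]
2. After x ≤ 11: [(6,3) (9,3) (11,4) (11,18) (6,18)]
3. After y ≥ 1: [(6,3) (9,3) (11,4) (11,18) (6,18)]
4. After y ≤ 16: [(6,16) (6,3) (9,3) (11,4) (11,16)]
5. Canonical ring: [(6,3) (9,3) (11,4) (11,16) (6,16)]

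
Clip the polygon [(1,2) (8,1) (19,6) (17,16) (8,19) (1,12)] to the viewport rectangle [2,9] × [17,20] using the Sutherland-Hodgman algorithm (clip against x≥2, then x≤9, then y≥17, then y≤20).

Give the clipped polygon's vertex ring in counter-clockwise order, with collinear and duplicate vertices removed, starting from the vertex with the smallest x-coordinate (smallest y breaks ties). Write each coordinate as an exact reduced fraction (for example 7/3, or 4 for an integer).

1. After x ≥ 2: [(2,13/7) (8,1) (19,6) (17,16) (8,19) (2,13)]
2. After x ≤ 9: [(2,13/7) (8,1) (9,16/11) (9,56/3) (8,19) (2,13)]
3. After y ≥ 17: [(9,17) (9,56/3) (8,19) (6,17)]
4. After y ≤ 20: [(9,17) (9,56/3) (8,19) (6,17)]
5. Canonical ring: [(6,17) (9,17) (9,56/3) (8,19)]

Clipped polygon: [(6,17) (9,17) (9,56/3) (8,19)]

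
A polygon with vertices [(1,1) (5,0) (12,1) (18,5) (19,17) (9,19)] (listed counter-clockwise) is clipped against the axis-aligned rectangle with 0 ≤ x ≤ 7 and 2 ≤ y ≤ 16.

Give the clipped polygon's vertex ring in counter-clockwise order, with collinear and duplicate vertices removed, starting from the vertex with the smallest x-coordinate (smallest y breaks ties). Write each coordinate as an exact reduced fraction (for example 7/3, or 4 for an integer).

Clipped polygon: [(13/9,2) (7,2) (7,29/2)]

1. After x ≥ 0: [(1,1) (5,0) (12,1) (18,5) (19,17) (9,19)]
2. After x ≤ 7: [(7,29/2) (1,1) (5,0) (7,2/7)]
3. After y ≥ 2: [(7,2) (7,29/2) (13/9,2)]
4. After y ≤ 16: [(7,2) (7,29/2) (13/9,2)]
5. Canonical ring: [(13/9,2) (7,2) (7,29/2)]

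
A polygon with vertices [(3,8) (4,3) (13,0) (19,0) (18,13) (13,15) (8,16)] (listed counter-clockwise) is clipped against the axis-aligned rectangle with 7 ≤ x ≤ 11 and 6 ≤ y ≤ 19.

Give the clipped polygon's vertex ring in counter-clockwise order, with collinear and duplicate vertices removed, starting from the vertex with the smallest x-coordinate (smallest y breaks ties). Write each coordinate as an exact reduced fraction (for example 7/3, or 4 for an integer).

1. After x ≥ 7: [(7,72/5) (7,2) (13,0) (19,0) (18,13) (13,15) (8,16)]
2. After x ≤ 11: [(7,72/5) (7,2) (11,2/3) (11,77/5) (8,16)]
3. After y ≥ 6: [(7,72/5) (7,6) (11,6) (11,77/5) (8,16)]
4. After y ≤ 19: [(7,72/5) (7,6) (11,6) (11,77/5) (8,16)]
5. Canonical ring: [(7,6) (11,6) (11,77/5) (8,16) (7,72/5)]

Clipped polygon: [(7,6) (11,6) (11,77/5) (8,16) (7,72/5)]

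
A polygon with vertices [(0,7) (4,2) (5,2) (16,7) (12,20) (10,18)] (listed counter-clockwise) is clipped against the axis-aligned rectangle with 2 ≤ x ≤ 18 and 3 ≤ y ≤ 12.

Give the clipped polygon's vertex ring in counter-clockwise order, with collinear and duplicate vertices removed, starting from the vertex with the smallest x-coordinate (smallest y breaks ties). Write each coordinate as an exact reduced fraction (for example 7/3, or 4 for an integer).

Clipped polygon: [(2,9/2) (16/5,3) (36/5,3) (16,7) (188/13,12) (50/11,12) (2,46/5)]

1. After x ≥ 2: [(2,46/5) (2,9/2) (4,2) (5,2) (16,7) (12,20) (10,18)]
2. After x ≤ 18: [(2,46/5) (2,9/2) (4,2) (5,2) (16,7) (12,20) (10,18)]
3. After y ≥ 3: [(2,46/5) (2,9/2) (16/5,3) (36/5,3) (16,7) (12,20) (10,18)]
4. After y ≤ 12: [(50/11,12) (2,46/5) (2,9/2) (16/5,3) (36/5,3) (16,7) (188/13,12)]
5. Canonical ring: [(2,9/2) (16/5,3) (36/5,3) (16,7) (188/13,12) (50/11,12) (2,46/5)]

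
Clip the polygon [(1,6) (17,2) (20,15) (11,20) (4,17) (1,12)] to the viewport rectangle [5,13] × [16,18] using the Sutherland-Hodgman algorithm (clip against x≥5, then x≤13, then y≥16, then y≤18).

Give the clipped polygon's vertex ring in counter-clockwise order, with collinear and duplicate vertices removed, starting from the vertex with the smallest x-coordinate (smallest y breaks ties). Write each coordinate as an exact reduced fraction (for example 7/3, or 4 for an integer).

Clipped polygon: [(5,16) (13,16) (13,18) (19/3,18) (5,122/7)]

1. After x ≥ 5: [(5,5) (17,2) (20,15) (11,20) (5,122/7)]
2. After x ≤ 13: [(5,5) (13,3) (13,170/9) (11,20) (5,122/7)]
3. After y ≥ 16: [(5,16) (13,16) (13,170/9) (11,20) (5,122/7)]
4. After y ≤ 18: [(5,16) (13,16) (13,18) (19/3,18) (5,122/7)]
5. Canonical ring: [(5,16) (13,16) (13,18) (19/3,18) (5,122/7)]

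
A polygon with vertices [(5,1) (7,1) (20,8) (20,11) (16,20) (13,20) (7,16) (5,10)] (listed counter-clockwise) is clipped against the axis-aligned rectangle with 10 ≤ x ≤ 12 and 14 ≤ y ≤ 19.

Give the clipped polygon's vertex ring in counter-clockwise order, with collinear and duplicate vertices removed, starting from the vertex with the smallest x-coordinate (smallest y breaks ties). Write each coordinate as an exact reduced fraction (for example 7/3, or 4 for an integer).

Clipped polygon: [(10,14) (12,14) (12,19) (23/2,19) (10,18)]

1. After x ≥ 10: [(10,34/13) (20,8) (20,11) (16,20) (13,20) (10,18)]
2. After x ≤ 12: [(10,34/13) (12,48/13) (12,58/3) (10,18)]
3. After y ≥ 14: [(10,14) (12,14) (12,58/3) (10,18)]
4. After y ≤ 19: [(10,14) (12,14) (12,19) (23/2,19) (10,18)]
5. Canonical ring: [(10,14) (12,14) (12,19) (23/2,19) (10,18)]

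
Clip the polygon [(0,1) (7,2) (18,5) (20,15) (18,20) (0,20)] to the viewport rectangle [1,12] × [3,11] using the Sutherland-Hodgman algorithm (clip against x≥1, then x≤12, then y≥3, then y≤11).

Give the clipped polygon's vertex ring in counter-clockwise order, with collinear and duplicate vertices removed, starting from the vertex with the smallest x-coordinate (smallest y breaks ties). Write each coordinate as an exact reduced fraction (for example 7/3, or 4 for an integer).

1. After x ≥ 1: [(1,8/7) (7,2) (18,5) (20,15) (18,20) (1,20)]
2. After x ≤ 12: [(1,8/7) (7,2) (12,37/11) (12,20) (1,20)]
3. After y ≥ 3: [(1,3) (32/3,3) (12,37/11) (12,20) (1,20)]
4. After y ≤ 11: [(1,11) (1,3) (32/3,3) (12,37/11) (12,11)]
5. Canonical ring: [(1,3) (32/3,3) (12,37/11) (12,11) (1,11)]

Clipped polygon: [(1,3) (32/3,3) (12,37/11) (12,11) (1,11)]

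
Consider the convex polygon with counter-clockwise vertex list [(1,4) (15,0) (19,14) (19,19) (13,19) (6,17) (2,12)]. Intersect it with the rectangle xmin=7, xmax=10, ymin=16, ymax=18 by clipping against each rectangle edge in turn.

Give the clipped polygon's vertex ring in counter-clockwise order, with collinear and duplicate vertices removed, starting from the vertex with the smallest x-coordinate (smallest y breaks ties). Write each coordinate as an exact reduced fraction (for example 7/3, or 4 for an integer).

Clipped polygon: [(7,16) (10,16) (10,18) (19/2,18) (7,121/7)]

1. After x ≥ 7: [(7,16/7) (15,0) (19,14) (19,19) (13,19) (7,121/7)]
2. After x ≤ 10: [(7,16/7) (10,10/7) (10,127/7) (7,121/7)]
3. After y ≥ 16: [(7,16) (10,16) (10,127/7) (7,121/7)]
4. After y ≤ 18: [(7,16) (10,16) (10,18) (19/2,18) (7,121/7)]
5. Canonical ring: [(7,16) (10,16) (10,18) (19/2,18) (7,121/7)]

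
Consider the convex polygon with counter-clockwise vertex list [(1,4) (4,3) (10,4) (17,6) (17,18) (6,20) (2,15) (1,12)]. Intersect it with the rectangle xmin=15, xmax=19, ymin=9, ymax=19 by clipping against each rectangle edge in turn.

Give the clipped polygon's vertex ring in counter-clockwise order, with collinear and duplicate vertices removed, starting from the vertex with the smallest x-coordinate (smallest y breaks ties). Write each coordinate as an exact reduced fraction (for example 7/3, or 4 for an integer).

Clipped polygon: [(15,9) (17,9) (17,18) (15,202/11)]

1. After x ≥ 15: [(15,38/7) (17,6) (17,18) (15,202/11)]
2. After x ≤ 19: [(15,38/7) (17,6) (17,18) (15,202/11)]
3. After y ≥ 9: [(15,9) (17,9) (17,18) (15,202/11)]
4. After y ≤ 19: [(15,9) (17,9) (17,18) (15,202/11)]
5. Canonical ring: [(15,9) (17,9) (17,18) (15,202/11)]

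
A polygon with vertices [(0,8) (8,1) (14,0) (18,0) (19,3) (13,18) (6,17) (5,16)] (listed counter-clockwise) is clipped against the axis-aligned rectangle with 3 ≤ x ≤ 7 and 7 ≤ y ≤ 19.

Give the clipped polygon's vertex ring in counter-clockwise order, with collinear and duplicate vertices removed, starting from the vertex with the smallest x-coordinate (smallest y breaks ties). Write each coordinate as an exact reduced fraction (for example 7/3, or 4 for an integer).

Clipped polygon: [(3,7) (7,7) (7,120/7) (6,17) (5,16) (3,64/5)]

1. After x ≥ 3: [(3,64/5) (3,43/8) (8,1) (14,0) (18,0) (19,3) (13,18) (6,17) (5,16)]
2. After x ≤ 7: [(3,64/5) (3,43/8) (7,15/8) (7,120/7) (6,17) (5,16)]
3. After y ≥ 7: [(3,64/5) (3,7) (7,7) (7,120/7) (6,17) (5,16)]
4. After y ≤ 19: [(3,64/5) (3,7) (7,7) (7,120/7) (6,17) (5,16)]
5. Canonical ring: [(3,7) (7,7) (7,120/7) (6,17) (5,16) (3,64/5)]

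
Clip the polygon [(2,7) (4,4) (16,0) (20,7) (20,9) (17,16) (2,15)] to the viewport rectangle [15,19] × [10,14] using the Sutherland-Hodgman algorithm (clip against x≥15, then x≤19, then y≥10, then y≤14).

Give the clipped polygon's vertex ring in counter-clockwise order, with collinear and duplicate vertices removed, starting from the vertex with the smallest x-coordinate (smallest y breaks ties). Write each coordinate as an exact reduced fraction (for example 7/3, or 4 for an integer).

Clipped polygon: [(15,10) (19,10) (19,34/3) (125/7,14) (15,14)]

1. After x ≥ 15: [(15,1/3) (16,0) (20,7) (20,9) (17,16) (15,238/15)]
2. After x ≤ 19: [(15,1/3) (16,0) (19,21/4) (19,34/3) (17,16) (15,238/15)]
3. After y ≥ 10: [(15,10) (19,10) (19,34/3) (17,16) (15,238/15)]
4. After y ≤ 14: [(15,14) (15,10) (19,10) (19,34/3) (125/7,14)]
5. Canonical ring: [(15,10) (19,10) (19,34/3) (125/7,14) (15,14)]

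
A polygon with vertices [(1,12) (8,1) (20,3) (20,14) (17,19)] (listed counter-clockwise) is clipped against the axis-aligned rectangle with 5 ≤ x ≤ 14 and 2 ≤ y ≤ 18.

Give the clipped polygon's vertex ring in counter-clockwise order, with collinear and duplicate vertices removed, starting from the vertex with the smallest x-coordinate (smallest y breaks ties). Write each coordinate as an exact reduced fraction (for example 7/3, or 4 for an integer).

Clipped polygon: [(5,40/7) (81/11,2) (14,2) (14,283/16) (5,55/4)]

1. After x ≥ 5: [(5,55/4) (5,40/7) (8,1) (20,3) (20,14) (17,19)]
2. After x ≤ 14: [(14,283/16) (5,55/4) (5,40/7) (8,1) (14,2)]
3. After y ≥ 2: [(14,283/16) (5,55/4) (5,40/7) (81/11,2) (14,2) (14,2)]
4. After y ≤ 18: [(14,283/16) (5,55/4) (5,40/7) (81/11,2) (14,2) (14,2)]
5. Canonical ring: [(5,40/7) (81/11,2) (14,2) (14,283/16) (5,55/4)]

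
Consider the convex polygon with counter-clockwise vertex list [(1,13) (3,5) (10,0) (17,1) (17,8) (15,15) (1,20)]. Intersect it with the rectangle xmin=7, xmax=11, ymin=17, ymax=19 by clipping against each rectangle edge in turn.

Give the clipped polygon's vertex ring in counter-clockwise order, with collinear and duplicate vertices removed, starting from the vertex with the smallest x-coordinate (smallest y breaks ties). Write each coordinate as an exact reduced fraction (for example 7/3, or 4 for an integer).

Clipped polygon: [(7,17) (47/5,17) (7,125/7)]

1. After x ≥ 7: [(7,15/7) (10,0) (17,1) (17,8) (15,15) (7,125/7)]
2. After x ≤ 11: [(7,15/7) (10,0) (11,1/7) (11,115/7) (7,125/7)]
3. After y ≥ 17: [(7,17) (47/5,17) (7,125/7)]
4. After y ≤ 19: [(7,17) (47/5,17) (7,125/7)]
5. Canonical ring: [(7,17) (47/5,17) (7,125/7)]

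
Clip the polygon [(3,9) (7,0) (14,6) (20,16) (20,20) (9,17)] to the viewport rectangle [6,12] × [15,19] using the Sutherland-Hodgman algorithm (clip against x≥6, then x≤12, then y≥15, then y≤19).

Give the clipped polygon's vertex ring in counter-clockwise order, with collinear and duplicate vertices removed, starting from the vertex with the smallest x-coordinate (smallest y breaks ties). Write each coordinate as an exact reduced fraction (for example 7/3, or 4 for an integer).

1. After x ≥ 6: [(6,13) (6,9/4) (7,0) (14,6) (20,16) (20,20) (9,17)]
2. After x ≤ 12: [(6,13) (6,9/4) (7,0) (12,30/7) (12,196/11) (9,17)]
3. After y ≥ 15: [(15/2,15) (12,15) (12,196/11) (9,17)]
4. After y ≤ 19: [(15/2,15) (12,15) (12,196/11) (9,17)]
5. Canonical ring: [(15/2,15) (12,15) (12,196/11) (9,17)]

Clipped polygon: [(15/2,15) (12,15) (12,196/11) (9,17)]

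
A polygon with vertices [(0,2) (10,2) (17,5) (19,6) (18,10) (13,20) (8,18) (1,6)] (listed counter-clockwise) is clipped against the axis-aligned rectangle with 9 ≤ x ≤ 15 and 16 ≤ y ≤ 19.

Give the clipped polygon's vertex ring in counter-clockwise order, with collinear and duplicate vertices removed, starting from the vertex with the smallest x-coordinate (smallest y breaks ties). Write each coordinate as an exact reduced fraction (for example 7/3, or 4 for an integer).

Clipped polygon: [(9,16) (15,16) (27/2,19) (21/2,19) (9,92/5)]

1. After x ≥ 9: [(9,2) (10,2) (17,5) (19,6) (18,10) (13,20) (9,92/5)]
2. After x ≤ 15: [(9,2) (10,2) (15,29/7) (15,16) (13,20) (9,92/5)]
3. After y ≥ 16: [(9,16) (15,16) (15,16) (13,20) (9,92/5)]
4. After y ≤ 19: [(9,16) (15,16) (15,16) (27/2,19) (21/2,19) (9,92/5)]
5. Canonical ring: [(9,16) (15,16) (27/2,19) (21/2,19) (9,92/5)]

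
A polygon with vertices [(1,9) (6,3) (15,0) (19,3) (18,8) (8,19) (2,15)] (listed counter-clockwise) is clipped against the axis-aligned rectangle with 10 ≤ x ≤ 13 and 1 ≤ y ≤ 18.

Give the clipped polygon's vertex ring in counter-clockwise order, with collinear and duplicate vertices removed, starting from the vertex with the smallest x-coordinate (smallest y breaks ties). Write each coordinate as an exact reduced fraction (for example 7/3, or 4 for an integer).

1. After x ≥ 10: [(10,5/3) (15,0) (19,3) (18,8) (10,84/5)]
2. After x ≤ 13: [(10,5/3) (13,2/3) (13,27/2) (10,84/5)]
3. After y ≥ 1: [(10,5/3) (12,1) (13,1) (13,27/2) (10,84/5)]
4. After y ≤ 18: [(10,5/3) (12,1) (13,1) (13,27/2) (10,84/5)]
5. Canonical ring: [(10,5/3) (12,1) (13,1) (13,27/2) (10,84/5)]

Clipped polygon: [(10,5/3) (12,1) (13,1) (13,27/2) (10,84/5)]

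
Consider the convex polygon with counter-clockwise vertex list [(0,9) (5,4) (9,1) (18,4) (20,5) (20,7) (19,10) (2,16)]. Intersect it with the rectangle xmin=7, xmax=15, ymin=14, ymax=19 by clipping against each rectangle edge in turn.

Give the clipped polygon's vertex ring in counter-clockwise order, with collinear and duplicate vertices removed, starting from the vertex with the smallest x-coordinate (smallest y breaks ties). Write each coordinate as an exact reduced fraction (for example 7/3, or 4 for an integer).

1. After x ≥ 7: [(7,5/2) (9,1) (18,4) (20,5) (20,7) (19,10) (7,242/17)]
2. After x ≤ 15: [(7,5/2) (9,1) (15,3) (15,194/17) (7,242/17)]
3. After y ≥ 14: [(7,14) (23/3,14) (7,242/17)]
4. After y ≤ 19: [(7,14) (23/3,14) (7,242/17)]
5. Canonical ring: [(7,14) (23/3,14) (7,242/17)]

Clipped polygon: [(7,14) (23/3,14) (7,242/17)]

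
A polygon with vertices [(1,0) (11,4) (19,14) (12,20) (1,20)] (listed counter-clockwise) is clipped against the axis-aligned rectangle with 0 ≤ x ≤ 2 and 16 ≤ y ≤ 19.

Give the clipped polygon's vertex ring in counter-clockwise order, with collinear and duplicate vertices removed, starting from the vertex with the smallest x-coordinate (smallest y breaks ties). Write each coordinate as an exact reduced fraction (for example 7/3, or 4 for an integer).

1. After x ≥ 0: [(1,0) (11,4) (19,14) (12,20) (1,20)]
2. After x ≤ 2: [(1,0) (2,2/5) (2,20) (1,20)]
3. After y ≥ 16: [(1,16) (2,16) (2,20) (1,20)]
4. After y ≤ 19: [(1,19) (1,16) (2,16) (2,19)]
5. Canonical ring: [(1,16) (2,16) (2,19) (1,19)]

Clipped polygon: [(1,16) (2,16) (2,19) (1,19)]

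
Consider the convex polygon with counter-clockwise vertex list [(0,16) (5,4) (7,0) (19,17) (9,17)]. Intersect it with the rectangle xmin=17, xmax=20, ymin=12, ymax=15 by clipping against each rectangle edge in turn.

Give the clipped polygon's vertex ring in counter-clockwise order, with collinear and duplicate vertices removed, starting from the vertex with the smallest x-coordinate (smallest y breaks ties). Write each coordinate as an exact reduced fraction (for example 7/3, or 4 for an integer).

1. After x ≥ 17: [(17,85/6) (19,17) (17,17)]
2. After x ≤ 20: [(17,85/6) (19,17) (17,17)]
3. After y ≥ 12: [(17,85/6) (19,17) (17,17)]
4. After y ≤ 15: [(17,15) (17,85/6) (299/17,15)]
5. Canonical ring: [(17,85/6) (299/17,15) (17,15)]

Clipped polygon: [(17,85/6) (299/17,15) (17,15)]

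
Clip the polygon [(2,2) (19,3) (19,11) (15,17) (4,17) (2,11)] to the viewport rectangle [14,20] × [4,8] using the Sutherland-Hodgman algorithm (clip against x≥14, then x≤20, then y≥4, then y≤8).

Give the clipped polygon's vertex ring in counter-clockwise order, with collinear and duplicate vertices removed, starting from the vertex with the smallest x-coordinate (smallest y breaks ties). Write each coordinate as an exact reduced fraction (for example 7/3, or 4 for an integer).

Clipped polygon: [(14,4) (19,4) (19,8) (14,8)]

1. After x ≥ 14: [(14,46/17) (19,3) (19,11) (15,17) (14,17)]
2. After x ≤ 20: [(14,46/17) (19,3) (19,11) (15,17) (14,17)]
3. After y ≥ 4: [(14,4) (19,4) (19,11) (15,17) (14,17)]
4. After y ≤ 8: [(14,8) (14,4) (19,4) (19,8)]
5. Canonical ring: [(14,4) (19,4) (19,8) (14,8)]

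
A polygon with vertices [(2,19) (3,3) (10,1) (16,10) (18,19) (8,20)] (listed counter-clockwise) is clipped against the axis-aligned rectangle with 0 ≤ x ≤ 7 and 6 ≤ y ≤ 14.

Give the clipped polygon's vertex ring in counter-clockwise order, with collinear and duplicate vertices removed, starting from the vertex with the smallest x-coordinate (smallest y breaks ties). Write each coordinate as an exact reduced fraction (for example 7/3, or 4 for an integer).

Clipped polygon: [(37/16,14) (45/16,6) (7,6) (7,14)]

1. After x ≥ 0: [(2,19) (3,3) (10,1) (16,10) (18,19) (8,20)]
2. After x ≤ 7: [(7,119/6) (2,19) (3,3) (7,13/7)]
3. After y ≥ 6: [(7,6) (7,119/6) (2,19) (45/16,6)]
4. After y ≤ 14: [(7,6) (7,14) (37/16,14) (45/16,6)]
5. Canonical ring: [(37/16,14) (45/16,6) (7,6) (7,14)]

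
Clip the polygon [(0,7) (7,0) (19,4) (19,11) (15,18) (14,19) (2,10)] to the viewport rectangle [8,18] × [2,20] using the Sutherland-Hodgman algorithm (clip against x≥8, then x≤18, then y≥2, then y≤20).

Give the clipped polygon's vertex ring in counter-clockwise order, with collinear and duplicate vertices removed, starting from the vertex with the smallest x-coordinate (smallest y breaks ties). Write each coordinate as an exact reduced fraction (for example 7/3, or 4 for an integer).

1. After x ≥ 8: [(8,1/3) (19,4) (19,11) (15,18) (14,19) (8,29/2)]
2. After x ≤ 18: [(8,1/3) (18,11/3) (18,51/4) (15,18) (14,19) (8,29/2)]
3. After y ≥ 2: [(8,2) (13,2) (18,11/3) (18,51/4) (15,18) (14,19) (8,29/2)]
4. After y ≤ 20: [(8,2) (13,2) (18,11/3) (18,51/4) (15,18) (14,19) (8,29/2)]
5. Canonical ring: [(8,2) (13,2) (18,11/3) (18,51/4) (15,18) (14,19) (8,29/2)]

Clipped polygon: [(8,2) (13,2) (18,11/3) (18,51/4) (15,18) (14,19) (8,29/2)]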